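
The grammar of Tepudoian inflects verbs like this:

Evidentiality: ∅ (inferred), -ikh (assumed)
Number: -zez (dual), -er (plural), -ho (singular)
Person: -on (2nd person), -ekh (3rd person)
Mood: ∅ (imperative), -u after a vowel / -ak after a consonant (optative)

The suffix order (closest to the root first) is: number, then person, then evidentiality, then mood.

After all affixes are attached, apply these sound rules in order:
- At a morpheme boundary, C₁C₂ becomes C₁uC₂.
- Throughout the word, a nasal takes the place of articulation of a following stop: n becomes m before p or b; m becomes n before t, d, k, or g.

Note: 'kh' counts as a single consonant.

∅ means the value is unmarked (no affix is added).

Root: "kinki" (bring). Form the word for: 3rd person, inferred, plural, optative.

Attach number plural -er → kinkier.
Attach person 3rd person -ekh → kinkierekh.
evidentiality = inferred: zero marking, form stays kinkierekh.
Attach mood optative -ak (after consonant 'kh') → kinkierekhak.
Epenthesis: no change.
Nasal assimilation: no change.

kinkierekhak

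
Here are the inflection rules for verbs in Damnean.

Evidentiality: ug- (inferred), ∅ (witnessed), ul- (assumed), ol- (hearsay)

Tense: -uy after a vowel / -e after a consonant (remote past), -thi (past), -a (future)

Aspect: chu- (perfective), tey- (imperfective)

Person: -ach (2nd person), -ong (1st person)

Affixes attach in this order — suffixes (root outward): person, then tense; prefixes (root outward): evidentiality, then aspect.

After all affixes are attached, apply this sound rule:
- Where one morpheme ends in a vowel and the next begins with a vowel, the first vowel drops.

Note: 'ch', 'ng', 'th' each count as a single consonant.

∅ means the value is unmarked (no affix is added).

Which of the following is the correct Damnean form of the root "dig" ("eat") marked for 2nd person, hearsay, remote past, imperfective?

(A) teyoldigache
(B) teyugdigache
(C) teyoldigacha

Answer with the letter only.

Attach person 2nd person -ach → digach.
Attach evidentiality hearsay ol- → oldigach.
Attach tense remote past -e (after consonant 'ch') → oldigache.
Attach aspect imperfective tey- → teyoldigache.
Vowel deletion: no change.
So the correct form is teyoldigache, option (A).
(B) teyugdigache is wrong: it uses inferred instead of hearsay for evidentiality.
(C) teyoldigacha is wrong: it uses future instead of remote past for tense.

A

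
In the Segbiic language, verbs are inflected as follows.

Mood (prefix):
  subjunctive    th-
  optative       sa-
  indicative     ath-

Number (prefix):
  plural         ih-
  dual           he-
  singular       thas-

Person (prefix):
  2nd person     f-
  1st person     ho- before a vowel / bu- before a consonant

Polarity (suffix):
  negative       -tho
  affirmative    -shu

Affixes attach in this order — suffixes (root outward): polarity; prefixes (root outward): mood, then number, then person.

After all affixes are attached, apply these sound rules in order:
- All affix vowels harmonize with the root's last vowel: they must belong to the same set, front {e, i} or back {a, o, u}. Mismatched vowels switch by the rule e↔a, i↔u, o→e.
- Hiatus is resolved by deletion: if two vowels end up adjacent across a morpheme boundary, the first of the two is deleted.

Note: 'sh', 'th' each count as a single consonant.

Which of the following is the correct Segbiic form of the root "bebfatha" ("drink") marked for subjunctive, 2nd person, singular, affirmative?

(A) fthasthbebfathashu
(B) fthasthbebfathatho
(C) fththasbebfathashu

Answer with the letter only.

A

Attach polarity affirmative -shu → bebfathashu.
Attach mood subjunctive th- → thbebfathashu.
Attach number singular thas- → thasthbebfathashu.
Attach person 2nd person f- → fthasthbebfathashu.
Vowel harmony: no change.
Vowel deletion: no change.
So the correct form is fthasthbebfathashu, option (A).
(B) fthasthbebfathatho is wrong: it uses negative instead of affirmative for polarity.
(C) fththasbebfathashu is wrong: it has the affixes in the wrong order.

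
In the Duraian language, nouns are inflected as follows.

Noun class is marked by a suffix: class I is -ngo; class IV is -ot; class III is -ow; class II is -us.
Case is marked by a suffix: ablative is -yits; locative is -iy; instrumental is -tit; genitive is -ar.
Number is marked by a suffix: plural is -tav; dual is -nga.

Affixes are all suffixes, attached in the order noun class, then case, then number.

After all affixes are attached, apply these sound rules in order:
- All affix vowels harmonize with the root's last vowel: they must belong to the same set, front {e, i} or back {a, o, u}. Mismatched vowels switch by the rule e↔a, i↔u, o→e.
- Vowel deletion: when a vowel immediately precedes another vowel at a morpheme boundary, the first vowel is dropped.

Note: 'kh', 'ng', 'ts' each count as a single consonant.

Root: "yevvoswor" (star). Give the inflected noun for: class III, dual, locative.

yevvosworowuynga

Attach noun class class III -ow → yevvosworow.
Attach case locative -iy → yevvosworowiy.
Attach number dual -nga → yevvosworowiynga.
Apply vowel harmony: yevvosworowiynga → yevvosworowuynga.
Vowel deletion: no change.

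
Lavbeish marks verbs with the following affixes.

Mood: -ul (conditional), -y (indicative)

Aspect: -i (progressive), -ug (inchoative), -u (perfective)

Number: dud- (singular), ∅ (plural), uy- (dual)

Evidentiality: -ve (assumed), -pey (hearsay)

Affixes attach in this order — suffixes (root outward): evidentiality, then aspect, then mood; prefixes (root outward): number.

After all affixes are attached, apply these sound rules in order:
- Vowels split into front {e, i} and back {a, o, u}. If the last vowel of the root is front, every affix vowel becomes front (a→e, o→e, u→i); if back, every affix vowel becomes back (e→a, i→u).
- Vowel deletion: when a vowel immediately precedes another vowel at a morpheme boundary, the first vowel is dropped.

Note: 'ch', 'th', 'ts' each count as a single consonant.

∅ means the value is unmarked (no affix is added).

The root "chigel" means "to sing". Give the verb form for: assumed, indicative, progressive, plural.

number = plural: zero marking, form stays chigel.
Attach evidentiality assumed -ve → chigelve.
Attach aspect progressive -i → chigelvei.
Attach mood indicative -y → chigelveiy.
Vowel harmony: no change.
Apply vowel deletion: chigelveiy → chigelviy.

chigelviy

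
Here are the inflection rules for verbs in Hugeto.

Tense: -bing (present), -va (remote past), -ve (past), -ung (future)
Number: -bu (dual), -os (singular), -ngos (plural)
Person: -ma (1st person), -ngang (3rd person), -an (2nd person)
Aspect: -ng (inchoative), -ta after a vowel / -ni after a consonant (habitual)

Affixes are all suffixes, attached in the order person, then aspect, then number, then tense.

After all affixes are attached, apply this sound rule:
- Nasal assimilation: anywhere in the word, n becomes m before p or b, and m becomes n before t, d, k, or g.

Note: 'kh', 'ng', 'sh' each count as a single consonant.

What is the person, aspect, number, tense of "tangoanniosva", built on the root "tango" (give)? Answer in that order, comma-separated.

Segment: tango-an-ni-os-va.
person: -an → 2nd person.
aspect: -ta/ni → habitual.
number: -os → singular.
tense: -va → remote past.

2nd person, habitual, singular, remote past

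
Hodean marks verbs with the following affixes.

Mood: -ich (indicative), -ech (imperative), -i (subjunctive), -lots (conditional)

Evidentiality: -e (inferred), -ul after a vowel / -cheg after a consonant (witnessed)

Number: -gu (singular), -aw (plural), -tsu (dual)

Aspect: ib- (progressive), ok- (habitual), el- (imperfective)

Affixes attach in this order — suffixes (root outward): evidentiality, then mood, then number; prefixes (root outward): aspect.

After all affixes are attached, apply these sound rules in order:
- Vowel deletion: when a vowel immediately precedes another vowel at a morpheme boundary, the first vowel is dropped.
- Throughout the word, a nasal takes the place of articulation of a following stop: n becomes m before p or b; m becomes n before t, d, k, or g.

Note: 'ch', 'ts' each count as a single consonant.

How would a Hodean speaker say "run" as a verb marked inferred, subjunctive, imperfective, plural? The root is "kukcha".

Attach evidentiality inferred -e → kukchae.
Attach aspect imperfective el- → elkukchae.
Attach mood subjunctive -i → elkukchaei.
Attach number plural -aw → elkukchaeiaw.
Apply vowel deletion: elkukchaeiaw → elkukchaw.
Nasal assimilation: no change.

elkukchaw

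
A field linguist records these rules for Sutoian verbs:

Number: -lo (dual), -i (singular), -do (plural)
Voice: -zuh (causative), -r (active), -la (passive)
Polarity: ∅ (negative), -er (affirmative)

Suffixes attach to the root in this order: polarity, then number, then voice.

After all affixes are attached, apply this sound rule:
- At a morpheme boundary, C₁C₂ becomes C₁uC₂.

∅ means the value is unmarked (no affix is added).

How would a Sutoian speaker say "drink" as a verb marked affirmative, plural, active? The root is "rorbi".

Attach polarity affirmative -er → rorbier.
Attach number plural -do → rorbierdo.
Attach voice active -r → rorbierdor.
Apply epenthesis: rorbierdor → rorbierudor.

rorbierudor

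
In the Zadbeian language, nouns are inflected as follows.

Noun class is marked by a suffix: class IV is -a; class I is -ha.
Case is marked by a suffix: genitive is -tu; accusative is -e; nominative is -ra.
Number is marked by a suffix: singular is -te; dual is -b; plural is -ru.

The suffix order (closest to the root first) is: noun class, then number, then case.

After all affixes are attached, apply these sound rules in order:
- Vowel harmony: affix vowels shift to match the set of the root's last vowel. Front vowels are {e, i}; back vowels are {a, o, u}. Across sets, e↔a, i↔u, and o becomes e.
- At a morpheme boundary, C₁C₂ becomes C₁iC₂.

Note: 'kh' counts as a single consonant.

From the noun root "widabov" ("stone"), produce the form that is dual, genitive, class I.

widabovihabitu

Attach noun class class I -ha → widabovha.
Attach number dual -b → widabovhab.
Attach case genitive -tu → widabovhabtu.
Vowel harmony: no change.
Apply epenthesis: widabovhabtu → widabovihabitu.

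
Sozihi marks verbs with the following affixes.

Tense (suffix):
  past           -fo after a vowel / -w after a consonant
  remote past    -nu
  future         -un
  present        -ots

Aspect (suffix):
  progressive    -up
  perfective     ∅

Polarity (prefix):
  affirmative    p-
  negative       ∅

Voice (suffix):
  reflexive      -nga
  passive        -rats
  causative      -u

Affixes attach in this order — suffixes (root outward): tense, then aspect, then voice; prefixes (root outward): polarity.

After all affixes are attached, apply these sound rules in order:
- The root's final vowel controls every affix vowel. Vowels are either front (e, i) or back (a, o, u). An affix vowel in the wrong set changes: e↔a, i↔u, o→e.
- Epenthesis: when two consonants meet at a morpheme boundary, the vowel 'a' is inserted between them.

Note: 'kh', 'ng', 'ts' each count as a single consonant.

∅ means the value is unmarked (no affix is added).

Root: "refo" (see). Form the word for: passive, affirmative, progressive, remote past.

parefonuuparats

Attach tense remote past -nu → refonu.
Attach aspect progressive -up → refonuup.
Attach voice passive -rats → refonuuprats.
Attach polarity affirmative p- → prefonuuprats.
Vowel harmony: no change.
Apply epenthesis: prefonuuprats → parefonuuparats.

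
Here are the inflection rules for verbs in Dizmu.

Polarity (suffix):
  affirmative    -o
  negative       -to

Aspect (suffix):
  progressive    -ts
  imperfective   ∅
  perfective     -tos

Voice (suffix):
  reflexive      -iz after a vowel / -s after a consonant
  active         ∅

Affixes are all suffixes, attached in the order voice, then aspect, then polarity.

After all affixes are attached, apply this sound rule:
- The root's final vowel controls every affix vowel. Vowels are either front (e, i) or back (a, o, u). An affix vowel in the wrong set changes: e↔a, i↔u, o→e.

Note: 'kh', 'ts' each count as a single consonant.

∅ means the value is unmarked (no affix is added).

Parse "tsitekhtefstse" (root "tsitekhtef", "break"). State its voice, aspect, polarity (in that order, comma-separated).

Segment: tsitekhtef-s-ts-o.
voice: -iz/s → reflexive.
aspect: -ts → progressive.
polarity: -o → affirmative.

reflexive, progressive, affirmative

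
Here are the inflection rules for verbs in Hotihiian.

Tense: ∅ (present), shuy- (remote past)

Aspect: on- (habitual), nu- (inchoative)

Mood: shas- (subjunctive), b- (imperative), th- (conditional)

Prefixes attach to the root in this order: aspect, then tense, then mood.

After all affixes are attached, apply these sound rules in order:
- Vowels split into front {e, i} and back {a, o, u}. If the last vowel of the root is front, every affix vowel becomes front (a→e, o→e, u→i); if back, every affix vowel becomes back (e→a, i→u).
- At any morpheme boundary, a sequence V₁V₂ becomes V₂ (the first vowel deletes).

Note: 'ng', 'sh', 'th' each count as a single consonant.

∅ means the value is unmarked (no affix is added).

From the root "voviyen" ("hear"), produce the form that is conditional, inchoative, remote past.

thshiynivoviyen

Attach aspect inchoative nu- → nuvoviyen.
Attach tense remote past shuy- → shuynuvoviyen.
Attach mood conditional th- → thshuynuvoviyen.
Apply vowel harmony: thshuynuvoviyen → thshiynivoviyen.
Vowel deletion: no change.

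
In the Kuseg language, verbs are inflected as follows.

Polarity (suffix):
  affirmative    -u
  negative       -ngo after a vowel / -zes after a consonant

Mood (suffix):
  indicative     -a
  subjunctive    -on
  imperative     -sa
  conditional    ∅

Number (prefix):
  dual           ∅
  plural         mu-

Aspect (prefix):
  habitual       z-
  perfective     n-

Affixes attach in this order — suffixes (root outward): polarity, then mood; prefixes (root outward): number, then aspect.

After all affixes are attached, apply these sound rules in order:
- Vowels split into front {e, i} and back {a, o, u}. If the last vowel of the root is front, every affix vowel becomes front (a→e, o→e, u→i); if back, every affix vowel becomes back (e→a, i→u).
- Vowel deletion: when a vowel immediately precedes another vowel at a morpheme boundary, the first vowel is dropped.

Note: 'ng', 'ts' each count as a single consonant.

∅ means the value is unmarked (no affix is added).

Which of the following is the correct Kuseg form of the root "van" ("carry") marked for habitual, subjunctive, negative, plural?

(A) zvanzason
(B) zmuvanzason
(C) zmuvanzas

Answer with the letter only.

Attach polarity negative -zes (after consonant 'n') → vanzes.
Attach number plural mu- → muvanzes.
Attach aspect habitual z- → zmuvanzes.
Attach mood subjunctive -on → zmuvanzeson.
Apply vowel harmony: zmuvanzeson → zmuvanzason.
Vowel deletion: no change.
So the correct form is zmuvanzason, option (B).
(C) zmuvanzas is wrong: it uses conditional instead of subjunctive for mood.
(A) zvanzason is wrong: it uses dual instead of plural for number.

B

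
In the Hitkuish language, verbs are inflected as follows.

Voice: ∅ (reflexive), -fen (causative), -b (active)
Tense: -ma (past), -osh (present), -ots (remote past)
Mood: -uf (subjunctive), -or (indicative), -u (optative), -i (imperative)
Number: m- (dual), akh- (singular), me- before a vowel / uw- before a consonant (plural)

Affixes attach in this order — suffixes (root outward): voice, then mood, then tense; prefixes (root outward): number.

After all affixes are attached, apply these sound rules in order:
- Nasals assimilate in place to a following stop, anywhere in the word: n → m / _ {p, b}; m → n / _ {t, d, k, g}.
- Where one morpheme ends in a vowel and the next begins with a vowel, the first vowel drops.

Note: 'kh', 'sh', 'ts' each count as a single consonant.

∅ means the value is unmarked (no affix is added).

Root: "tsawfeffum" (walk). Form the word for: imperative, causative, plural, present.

Attach voice causative -fen → tsawfeffumfen.
Attach mood imperative -i → tsawfeffumfeni.
Attach number plural uw- (before consonant 'ts') → uwtsawfeffumfeni.
Attach tense present -osh → uwtsawfeffumfeniosh.
Nasal assimilation: no change.
Apply vowel deletion: uwtsawfeffumfeniosh → uwtsawfeffumfenosh.

uwtsawfeffumfenosh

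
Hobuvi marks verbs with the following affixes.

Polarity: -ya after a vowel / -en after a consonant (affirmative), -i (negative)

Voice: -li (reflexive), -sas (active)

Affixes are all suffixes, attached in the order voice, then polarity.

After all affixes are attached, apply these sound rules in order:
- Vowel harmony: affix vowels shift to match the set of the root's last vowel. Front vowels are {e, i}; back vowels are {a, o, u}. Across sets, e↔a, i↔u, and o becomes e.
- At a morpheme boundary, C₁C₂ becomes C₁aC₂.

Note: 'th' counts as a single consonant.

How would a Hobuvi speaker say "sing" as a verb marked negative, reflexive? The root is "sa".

Attach voice reflexive -li → sali.
Attach polarity negative -i → salii.
Apply vowel harmony: salii → saluu.
Epenthesis: no change.

saluu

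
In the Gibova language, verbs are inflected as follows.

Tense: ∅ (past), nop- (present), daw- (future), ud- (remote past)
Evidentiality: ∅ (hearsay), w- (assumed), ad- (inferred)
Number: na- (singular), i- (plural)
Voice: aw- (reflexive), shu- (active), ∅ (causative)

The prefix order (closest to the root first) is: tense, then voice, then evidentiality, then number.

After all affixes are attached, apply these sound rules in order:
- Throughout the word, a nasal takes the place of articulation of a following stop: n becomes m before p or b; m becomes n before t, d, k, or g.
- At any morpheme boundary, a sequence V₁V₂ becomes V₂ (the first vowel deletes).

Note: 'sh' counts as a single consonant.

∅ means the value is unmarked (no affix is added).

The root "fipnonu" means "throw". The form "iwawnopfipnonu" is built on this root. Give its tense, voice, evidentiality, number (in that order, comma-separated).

Segment: i-w-aw-nop-fipnonu.
tense: nop- → present.
voice: aw- → reflexive.
evidentiality: w- → assumed.
number: i- → plural.

present, reflexive, assumed, plural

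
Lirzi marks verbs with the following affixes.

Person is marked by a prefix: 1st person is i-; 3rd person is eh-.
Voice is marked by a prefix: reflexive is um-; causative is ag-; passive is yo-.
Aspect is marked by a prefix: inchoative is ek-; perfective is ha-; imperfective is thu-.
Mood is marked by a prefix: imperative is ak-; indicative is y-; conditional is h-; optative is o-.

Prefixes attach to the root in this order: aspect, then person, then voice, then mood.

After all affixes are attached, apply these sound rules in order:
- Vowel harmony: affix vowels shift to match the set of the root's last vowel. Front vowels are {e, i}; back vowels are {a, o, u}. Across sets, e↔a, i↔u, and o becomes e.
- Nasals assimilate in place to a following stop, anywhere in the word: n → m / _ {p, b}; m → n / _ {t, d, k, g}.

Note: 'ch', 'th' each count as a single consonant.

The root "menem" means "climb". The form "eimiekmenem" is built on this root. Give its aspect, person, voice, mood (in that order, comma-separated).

Segment: o-um-i-ek-menem.
aspect: ek- → inchoative.
person: i- → 1st person.
voice: um- → reflexive.
mood: o- → optative.

inchoative, 1st person, reflexive, optative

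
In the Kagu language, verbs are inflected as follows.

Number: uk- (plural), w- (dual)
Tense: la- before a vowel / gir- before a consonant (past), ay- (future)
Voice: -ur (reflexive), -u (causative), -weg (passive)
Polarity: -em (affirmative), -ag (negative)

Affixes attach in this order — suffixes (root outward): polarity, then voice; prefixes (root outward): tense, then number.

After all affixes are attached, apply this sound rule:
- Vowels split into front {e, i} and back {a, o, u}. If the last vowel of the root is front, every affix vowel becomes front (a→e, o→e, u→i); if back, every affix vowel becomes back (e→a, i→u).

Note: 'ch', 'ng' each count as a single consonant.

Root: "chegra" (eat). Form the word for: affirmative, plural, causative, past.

Attach polarity affirmative -em → chegraem.
Attach tense past gir- (before consonant 'ch') → girchegraem.
Attach number plural uk- → ukgirchegraem.
Attach voice causative -u → ukgirchegraemu.
Apply vowel harmony: ukgirchegraemu → ukgurchegraamu.

ukgurchegraamu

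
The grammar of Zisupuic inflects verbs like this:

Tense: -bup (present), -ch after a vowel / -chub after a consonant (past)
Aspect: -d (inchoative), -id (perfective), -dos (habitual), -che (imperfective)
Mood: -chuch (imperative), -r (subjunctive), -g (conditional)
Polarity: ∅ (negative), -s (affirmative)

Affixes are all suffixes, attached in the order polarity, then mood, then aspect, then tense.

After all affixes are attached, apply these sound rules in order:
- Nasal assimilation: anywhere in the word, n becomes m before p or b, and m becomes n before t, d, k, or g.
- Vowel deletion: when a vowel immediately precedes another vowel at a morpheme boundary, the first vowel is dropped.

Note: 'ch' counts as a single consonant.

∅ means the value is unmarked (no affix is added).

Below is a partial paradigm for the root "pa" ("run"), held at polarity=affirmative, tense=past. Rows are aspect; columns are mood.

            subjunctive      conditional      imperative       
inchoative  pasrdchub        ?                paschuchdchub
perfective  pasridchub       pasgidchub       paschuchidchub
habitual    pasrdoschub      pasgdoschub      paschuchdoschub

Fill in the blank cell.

Attach polarity affirmative -s → pas.
Attach mood conditional -g → pasg.
Attach aspect inchoative -d → pasgd.
Attach tense past -chub (after consonant 'd') → pasgdchub.
Nasal assimilation: no change.
Vowel deletion: no change.

pasgdchub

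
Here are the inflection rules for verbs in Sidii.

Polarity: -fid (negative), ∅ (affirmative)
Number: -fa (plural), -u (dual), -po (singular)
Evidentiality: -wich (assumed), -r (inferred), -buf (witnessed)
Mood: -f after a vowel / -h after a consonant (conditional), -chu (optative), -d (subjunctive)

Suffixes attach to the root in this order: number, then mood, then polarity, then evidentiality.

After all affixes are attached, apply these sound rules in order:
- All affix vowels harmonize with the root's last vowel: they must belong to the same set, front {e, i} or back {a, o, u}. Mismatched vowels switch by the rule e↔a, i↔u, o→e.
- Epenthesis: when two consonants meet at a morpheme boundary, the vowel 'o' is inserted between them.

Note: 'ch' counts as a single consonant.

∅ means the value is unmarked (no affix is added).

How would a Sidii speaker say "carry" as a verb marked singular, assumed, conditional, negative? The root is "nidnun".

nidnunopofofudowuch

Attach number singular -po → nidnunpo.
Attach mood conditional -f (after vowel 'o') → nidnunpof.
Attach polarity negative -fid → nidnunpoffid.
Attach evidentiality assumed -wich → nidnunpoffidwich.
Apply vowel harmony: nidnunpoffidwich → nidnunpoffudwuch.
Apply epenthesis: nidnunpoffudwuch → nidnunopofofudowuch.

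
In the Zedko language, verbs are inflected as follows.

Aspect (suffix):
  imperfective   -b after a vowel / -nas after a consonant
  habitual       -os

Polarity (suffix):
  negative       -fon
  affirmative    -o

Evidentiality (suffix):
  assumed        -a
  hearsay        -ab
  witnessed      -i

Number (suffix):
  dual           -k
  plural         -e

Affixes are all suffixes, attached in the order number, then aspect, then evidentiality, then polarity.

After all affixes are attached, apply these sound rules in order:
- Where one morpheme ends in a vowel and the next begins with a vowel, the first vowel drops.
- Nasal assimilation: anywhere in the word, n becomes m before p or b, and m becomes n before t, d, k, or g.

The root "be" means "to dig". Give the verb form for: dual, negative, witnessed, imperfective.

Attach number dual -k → bek.
Attach aspect imperfective -nas (after consonant 'k') → beknas.
Attach evidentiality witnessed -i → beknasi.
Attach polarity negative -fon → beknasifon.
Vowel deletion: no change.
Nasal assimilation: no change.

beknasifon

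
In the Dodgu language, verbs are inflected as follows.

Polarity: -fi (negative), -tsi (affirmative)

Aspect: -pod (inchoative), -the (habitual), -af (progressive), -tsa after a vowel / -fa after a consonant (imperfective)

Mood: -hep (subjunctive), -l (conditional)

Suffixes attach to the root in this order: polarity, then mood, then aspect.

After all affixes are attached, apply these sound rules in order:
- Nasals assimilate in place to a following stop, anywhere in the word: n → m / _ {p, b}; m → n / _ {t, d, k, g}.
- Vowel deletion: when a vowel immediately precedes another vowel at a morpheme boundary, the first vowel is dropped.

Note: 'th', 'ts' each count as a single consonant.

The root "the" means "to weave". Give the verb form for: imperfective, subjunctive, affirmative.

thetsihepfa

Attach polarity affirmative -tsi → thetsi.
Attach mood subjunctive -hep → thetsihep.
Attach aspect imperfective -fa (after consonant 'p') → thetsihepfa.
Nasal assimilation: no change.
Vowel deletion: no change.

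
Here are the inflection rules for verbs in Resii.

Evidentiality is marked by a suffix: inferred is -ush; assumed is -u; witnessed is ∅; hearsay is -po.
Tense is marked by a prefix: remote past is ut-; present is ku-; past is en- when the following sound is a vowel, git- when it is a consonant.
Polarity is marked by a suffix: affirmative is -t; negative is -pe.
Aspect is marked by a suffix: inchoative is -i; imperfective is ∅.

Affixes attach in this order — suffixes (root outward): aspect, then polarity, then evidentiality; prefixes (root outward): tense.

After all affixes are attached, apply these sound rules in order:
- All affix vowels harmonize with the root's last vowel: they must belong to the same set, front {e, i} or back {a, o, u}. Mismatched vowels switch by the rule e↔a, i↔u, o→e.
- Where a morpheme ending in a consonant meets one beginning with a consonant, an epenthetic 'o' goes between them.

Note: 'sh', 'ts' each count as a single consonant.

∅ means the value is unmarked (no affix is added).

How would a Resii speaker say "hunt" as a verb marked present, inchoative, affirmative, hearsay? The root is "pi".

kipiitope

Attach aspect inchoative -i → pii.
Attach tense present ku- → kupii.
Attach polarity affirmative -t → kupiit.
Attach evidentiality hearsay -po → kupiitpo.
Apply vowel harmony: kupiitpo → kipiitpe.
Apply epenthesis: kipiitpe → kipiitope.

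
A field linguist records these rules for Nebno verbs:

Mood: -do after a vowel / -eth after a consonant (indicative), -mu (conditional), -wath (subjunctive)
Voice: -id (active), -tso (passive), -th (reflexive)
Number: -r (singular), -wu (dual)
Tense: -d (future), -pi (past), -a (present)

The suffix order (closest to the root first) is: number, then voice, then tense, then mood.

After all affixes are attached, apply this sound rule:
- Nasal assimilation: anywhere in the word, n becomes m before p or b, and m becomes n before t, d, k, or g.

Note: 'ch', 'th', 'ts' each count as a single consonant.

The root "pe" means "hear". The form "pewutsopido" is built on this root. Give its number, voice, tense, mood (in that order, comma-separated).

dual, passive, past, indicative

Segment: pe-wu-tso-pi-do.
number: -wu → dual.
voice: -tso → passive.
tense: -pi → past.
mood: -do/eth → indicative.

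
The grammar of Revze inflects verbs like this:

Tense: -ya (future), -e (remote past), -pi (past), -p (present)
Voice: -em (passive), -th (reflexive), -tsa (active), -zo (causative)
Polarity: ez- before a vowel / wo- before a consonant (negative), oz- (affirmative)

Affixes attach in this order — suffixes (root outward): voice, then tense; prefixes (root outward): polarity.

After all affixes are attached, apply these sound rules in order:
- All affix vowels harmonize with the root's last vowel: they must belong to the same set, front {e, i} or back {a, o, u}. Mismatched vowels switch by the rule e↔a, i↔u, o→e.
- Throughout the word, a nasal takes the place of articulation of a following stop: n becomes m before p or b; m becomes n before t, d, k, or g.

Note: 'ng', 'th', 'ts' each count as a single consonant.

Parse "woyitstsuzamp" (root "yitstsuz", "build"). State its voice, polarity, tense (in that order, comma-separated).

passive, negative, present

Segment: wo-yitstsuz-em-p.
voice: -em → passive.
polarity: ez/wo- → negative.
tense: -p → present.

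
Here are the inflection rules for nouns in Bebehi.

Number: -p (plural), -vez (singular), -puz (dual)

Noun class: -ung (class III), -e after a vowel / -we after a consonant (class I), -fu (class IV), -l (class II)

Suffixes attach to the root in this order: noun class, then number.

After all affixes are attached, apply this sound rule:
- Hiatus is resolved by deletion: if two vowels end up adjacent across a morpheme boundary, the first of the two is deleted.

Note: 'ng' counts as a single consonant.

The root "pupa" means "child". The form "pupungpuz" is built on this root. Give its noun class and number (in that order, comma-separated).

Segment: pupa-ung-puz.
noun class: -ung → class III.
number: -puz → dual.

class III, dual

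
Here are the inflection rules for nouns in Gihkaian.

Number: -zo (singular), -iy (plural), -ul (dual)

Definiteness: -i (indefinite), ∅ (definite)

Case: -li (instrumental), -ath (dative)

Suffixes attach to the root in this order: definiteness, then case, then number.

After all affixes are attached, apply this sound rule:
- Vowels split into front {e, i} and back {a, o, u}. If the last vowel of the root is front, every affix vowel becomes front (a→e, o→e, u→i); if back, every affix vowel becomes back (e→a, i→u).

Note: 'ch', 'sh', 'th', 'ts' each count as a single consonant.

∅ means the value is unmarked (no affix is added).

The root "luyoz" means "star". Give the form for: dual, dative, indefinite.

luyozuathul

Attach definiteness indefinite -i → luyozi.
Attach case dative -ath → luyoziath.
Attach number dual -ul → luyoziathul.
Apply vowel harmony: luyoziathul → luyozuathul.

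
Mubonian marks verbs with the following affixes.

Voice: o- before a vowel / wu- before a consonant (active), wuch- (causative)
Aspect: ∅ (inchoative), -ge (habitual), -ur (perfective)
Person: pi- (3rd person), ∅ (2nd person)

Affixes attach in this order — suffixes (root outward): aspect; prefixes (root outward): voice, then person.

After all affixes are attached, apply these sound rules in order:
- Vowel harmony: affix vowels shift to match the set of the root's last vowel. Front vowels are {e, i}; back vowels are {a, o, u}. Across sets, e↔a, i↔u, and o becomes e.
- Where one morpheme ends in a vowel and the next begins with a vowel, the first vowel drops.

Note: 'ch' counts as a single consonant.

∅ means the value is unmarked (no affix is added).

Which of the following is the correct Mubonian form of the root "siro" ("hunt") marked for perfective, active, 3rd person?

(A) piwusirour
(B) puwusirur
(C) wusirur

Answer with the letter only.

Attach voice active wu- (before consonant 's') → wusiro.
Attach aspect perfective -ur → wusirour.
Attach person 3rd person pi- → piwusirour.
Apply vowel harmony: piwusirour → puwusirour.
Apply vowel deletion: puwusirour → puwusirur.
So the correct form is puwusirur, option (B).
(A) piwusirour is wrong: it fails to apply the sound rule(s).
(C) wusirur is wrong: it uses 2nd person instead of 3rd person for person.

B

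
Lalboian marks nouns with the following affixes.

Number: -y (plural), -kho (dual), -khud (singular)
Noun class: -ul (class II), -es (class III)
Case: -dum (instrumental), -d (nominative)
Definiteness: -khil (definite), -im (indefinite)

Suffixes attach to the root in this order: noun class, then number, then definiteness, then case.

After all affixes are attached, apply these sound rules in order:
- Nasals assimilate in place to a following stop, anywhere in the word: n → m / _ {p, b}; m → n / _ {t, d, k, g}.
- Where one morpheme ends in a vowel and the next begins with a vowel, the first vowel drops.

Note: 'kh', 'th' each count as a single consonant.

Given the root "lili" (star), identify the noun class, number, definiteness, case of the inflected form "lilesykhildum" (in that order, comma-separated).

class III, plural, definite, instrumental

Segment: lili-es-y-khil-dum.
noun class: -es → class III.
number: -y → plural.
definiteness: -khil → definite.
case: -dum → instrumental.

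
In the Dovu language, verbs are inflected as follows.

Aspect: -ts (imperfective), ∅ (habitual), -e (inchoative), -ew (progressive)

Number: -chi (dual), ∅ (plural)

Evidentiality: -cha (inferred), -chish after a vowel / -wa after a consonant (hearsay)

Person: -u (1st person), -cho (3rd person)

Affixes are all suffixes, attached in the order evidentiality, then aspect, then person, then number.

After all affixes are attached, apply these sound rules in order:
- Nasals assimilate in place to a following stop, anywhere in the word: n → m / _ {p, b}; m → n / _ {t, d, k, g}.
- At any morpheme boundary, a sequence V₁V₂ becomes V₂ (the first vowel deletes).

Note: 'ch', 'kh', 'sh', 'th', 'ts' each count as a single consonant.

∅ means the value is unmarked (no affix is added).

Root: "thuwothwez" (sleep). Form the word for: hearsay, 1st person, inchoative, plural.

thuwothwezwu

Attach evidentiality hearsay -wa (after consonant 'z') → thuwothwezwa.
Attach aspect inchoative -e → thuwothwezwae.
Attach person 1st person -u → thuwothwezwaeu.
number = plural: zero marking, form stays thuwothwezwaeu.
Nasal assimilation: no change.
Apply vowel deletion: thuwothwezwaeu → thuwothwezwu.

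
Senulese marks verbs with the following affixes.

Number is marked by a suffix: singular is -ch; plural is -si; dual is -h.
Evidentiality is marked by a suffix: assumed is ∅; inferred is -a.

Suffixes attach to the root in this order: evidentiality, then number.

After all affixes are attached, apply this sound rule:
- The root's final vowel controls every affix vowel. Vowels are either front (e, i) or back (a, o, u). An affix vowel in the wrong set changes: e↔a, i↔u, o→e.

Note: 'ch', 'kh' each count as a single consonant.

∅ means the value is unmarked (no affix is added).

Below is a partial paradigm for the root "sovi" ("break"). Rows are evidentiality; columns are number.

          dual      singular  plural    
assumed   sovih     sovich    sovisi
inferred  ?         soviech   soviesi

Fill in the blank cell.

Attach evidentiality inferred -a → sovia.
Attach number dual -h → soviah.
Apply vowel harmony: soviah → sovieh.

sovieh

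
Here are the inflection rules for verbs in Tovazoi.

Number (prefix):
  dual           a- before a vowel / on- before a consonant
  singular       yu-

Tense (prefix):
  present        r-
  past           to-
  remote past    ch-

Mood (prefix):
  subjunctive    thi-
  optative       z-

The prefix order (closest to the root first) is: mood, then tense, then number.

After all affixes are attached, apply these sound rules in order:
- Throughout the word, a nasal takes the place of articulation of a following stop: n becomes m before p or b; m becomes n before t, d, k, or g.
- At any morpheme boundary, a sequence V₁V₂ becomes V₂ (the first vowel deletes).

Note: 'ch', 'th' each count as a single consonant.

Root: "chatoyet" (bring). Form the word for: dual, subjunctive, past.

Attach mood subjunctive thi- → thichatoyet.
Attach tense past to- → tothichatoyet.
Attach number dual on- (before consonant 't') → ontothichatoyet.
Nasal assimilation: no change.
Vowel deletion: no change.

ontothichatoyet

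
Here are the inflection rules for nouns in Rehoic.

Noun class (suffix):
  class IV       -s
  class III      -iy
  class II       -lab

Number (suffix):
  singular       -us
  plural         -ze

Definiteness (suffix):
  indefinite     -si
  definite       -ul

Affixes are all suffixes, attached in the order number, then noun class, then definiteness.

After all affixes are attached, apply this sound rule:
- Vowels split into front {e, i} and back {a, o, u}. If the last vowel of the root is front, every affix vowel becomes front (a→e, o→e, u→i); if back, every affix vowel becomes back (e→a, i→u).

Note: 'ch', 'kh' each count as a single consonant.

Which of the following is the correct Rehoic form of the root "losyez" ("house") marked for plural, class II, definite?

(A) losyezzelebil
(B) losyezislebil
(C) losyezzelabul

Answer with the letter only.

A

Attach number plural -ze → losyezze.
Attach noun class class II -lab → losyezzelab.
Attach definiteness definite -ul → losyezzelabul.
Apply vowel harmony: losyezzelabul → losyezzelebil.
So the correct form is losyezzelebil, option (A).
(B) losyezislebil is wrong: it uses singular instead of plural for number.
(C) losyezzelabul is wrong: it fails to apply the sound rule(s).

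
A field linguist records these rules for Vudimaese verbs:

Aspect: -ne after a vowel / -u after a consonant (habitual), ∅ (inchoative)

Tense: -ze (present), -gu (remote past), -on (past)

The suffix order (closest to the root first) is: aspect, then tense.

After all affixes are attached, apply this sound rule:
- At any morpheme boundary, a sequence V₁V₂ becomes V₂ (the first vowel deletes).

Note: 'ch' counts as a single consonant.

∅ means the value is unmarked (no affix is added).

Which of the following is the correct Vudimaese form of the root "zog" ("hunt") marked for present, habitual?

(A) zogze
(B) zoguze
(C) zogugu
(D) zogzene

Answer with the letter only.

B

Attach aspect habitual -u (after consonant 'g') → zogu.
Attach tense present -ze → zoguze.
Vowel deletion: no change.
So the correct form is zoguze, option (B).
(C) zogugu is wrong: it uses remote past instead of present for tense.
(A) zogze is wrong: it uses inchoative instead of habitual for aspect.
(D) zogzene is wrong: it has the affixes in the wrong order.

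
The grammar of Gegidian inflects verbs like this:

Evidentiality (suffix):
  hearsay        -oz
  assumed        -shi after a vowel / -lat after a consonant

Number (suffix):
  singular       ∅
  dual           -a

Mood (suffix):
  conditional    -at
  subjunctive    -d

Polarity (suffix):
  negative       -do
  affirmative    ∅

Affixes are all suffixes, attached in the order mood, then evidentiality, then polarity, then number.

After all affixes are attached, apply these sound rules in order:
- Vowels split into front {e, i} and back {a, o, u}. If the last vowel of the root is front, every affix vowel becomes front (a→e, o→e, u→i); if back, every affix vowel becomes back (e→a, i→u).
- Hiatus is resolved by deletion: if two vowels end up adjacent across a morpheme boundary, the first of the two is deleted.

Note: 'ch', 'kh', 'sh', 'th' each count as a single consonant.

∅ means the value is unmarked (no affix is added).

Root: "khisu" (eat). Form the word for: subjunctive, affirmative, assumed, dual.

khisudlata

Attach mood subjunctive -d → khisud.
Attach evidentiality assumed -lat (after consonant 'd') → khisudlat.
polarity = affirmative: zero marking, form stays khisudlat.
Attach number dual -a → khisudlata.
Vowel harmony: no change.
Vowel deletion: no change.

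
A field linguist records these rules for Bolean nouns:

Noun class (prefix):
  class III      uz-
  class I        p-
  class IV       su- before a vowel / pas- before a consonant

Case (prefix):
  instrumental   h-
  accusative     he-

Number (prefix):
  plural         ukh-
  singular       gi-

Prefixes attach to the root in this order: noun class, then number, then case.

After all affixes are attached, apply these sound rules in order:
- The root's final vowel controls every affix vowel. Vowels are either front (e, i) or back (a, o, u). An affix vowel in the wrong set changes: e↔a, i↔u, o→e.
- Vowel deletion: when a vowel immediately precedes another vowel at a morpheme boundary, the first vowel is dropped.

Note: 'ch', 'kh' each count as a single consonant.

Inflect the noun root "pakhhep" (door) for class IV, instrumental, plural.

Attach noun class class IV pas- (before consonant 'p') → paspakhhep.
Attach number plural ukh- → ukhpaspakhhep.
Attach case instrumental h- → hukhpaspakhhep.
Apply vowel harmony: hukhpaspakhhep → hikhpespakhhep.
Vowel deletion: no change.

hikhpespakhhep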